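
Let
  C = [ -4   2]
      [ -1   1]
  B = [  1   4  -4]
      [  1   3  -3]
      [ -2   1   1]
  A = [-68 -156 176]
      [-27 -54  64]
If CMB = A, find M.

M = [[3, 4, 0], [-5, -5, 5]]

Left-multiply by C⁻¹ and right-multiply by B⁻¹: M = C⁻¹AB⁻¹.
det C = -2, so C⁻¹ = [[-1/2, 1], [-1/2, 2]].
B has determinant -2; B⁻¹ = [[-3, 4, 0], [-5/2, 7/2, 1/2], [-7/2, 9/2, 1/2]].
C⁻¹A = [[7, 24, -24], [-20, -30, 40]].
M = (C⁻¹A)B⁻¹ = [[3, 4, 0], [-5, -5, 5]].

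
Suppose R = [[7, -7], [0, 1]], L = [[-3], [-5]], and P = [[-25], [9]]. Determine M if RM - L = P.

M = [[0], [4]]

RM = P + L = [[-28], [4]].
R is on the left of M, so left-multiply by R⁻¹: M = R⁻¹(P + L).
det R = 7; the adjugate gives R⁻¹ = [[1/7, 1], [0, 1]].
M = R⁻¹(P + L) = [[0], [4]].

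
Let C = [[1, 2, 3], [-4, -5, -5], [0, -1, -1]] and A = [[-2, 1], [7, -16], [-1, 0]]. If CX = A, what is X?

C is on the left of X, so left-multiply by C⁻¹: X = C⁻¹A.
det C = 4, so C⁻¹ = [[0, -1/4, 5/4], [-1, -1/4, -7/4], [1, 1/4, 3/4]].
X = C⁻¹A = [[0, -1/4, 5/4], [-1, -1/4, -7/4], [1, 1/4, 3/4]] · [[-2, 1], [7, -16], [-1, 0]] = [[-3, 4], [2, 3], [-1, -3]].

X = [[-3, 4], [2, 3], [-1, -3]]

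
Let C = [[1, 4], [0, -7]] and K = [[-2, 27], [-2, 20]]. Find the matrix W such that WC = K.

Since C sits to the right of W, W = KC⁻¹.
C has determinant -7; C⁻¹ = [[1, 4/7], [0, -1/7]].
W = KC⁻¹ = [[-2, 27], [-2, 20]] · [[1, 4/7], [0, -1/7]] = [[-2, -5], [-2, -4]].

W = [[-2, -5], [-2, -4]]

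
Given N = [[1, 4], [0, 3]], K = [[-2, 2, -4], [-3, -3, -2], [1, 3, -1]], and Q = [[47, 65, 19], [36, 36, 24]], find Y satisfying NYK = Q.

Left-multiply by N⁻¹ and right-multiply by K⁻¹: Y = N⁻¹QK⁻¹.
det N = 3; the adjugate gives N⁻¹ = [[1, -4/3], [0, 1/3]].
K has determinant -4; K⁻¹ = [[-9/4, 5/2, 4], [5/4, -3/2, -2], [3/2, -2, -3]].
N⁻¹Q = [[-1, 17, -13], [12, 12, 8]].
Y = (N⁻¹Q)K⁻¹ = [[4, -2, 1], [0, -4, 0]].

Y = [[4, -2, 1], [0, -4, 0]]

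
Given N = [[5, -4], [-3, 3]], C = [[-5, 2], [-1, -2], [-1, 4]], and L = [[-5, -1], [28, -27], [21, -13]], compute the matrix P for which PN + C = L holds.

PN = L − C = [[0, -3], [29, -25], [22, -17]].
Right-multiplying both sides by N⁻¹ gives P = (L − C)N⁻¹.
det N = 3; the adjugate gives N⁻¹ = [[1, 4/3], [1, 5/3]].
P = (L − C)N⁻¹ = [[-3, -5], [4, -3], [5, 1]].

P = [[-3, -5], [4, -3], [5, 1]]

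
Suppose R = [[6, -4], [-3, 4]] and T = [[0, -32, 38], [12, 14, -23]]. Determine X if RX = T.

Since R multiplies X on the left, X = R⁻¹T.
det R = 12, so R⁻¹ = [[1/3, 1/3], [1/4, 1/2]].
X = R⁻¹T = [[1/3, 1/3], [1/4, 1/2]] · [[0, -32, 38], [12, 14, -23]] = [[4, -6, 5], [6, -1, -2]].

X = [[4, -6, 5], [6, -1, -2]]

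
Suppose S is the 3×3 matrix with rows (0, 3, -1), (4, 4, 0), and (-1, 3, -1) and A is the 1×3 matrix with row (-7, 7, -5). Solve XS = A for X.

Since S sits to the right of X, X = AS⁻¹.
det S = -4; the adjugate gives S⁻¹ = [[1, 0, -1], [-1, 1/4, 1], [-4, 3/4, 3]].
X = AS⁻¹ = [[-7, 7, -5]] · [[1, 0, -1], [-1, 1/4, 1], [-4, 3/4, 3]] = [[6, -2, -1]].

X = [[6, -2, -1]]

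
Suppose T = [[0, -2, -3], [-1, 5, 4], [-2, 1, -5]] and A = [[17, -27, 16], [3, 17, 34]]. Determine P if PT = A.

P = [[-2, -5, -6], [2, 5, -4]]

Right-multiplying both sides by T⁻¹ gives P = AT⁻¹.
det T = -1, so T⁻¹ = [[29, 13, -7], [13, 6, -3], [-9, -4, 2]].
P = AT⁻¹ = [[17, -27, 16], [3, 17, 34]] · [[29, 13, -7], [13, 6, -3], [-9, -4, 2]] = [[-2, -5, -6], [2, 5, -4]].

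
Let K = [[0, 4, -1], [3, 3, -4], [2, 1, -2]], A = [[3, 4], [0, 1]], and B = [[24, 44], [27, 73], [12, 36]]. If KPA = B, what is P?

Left-multiply by K⁻¹ and right-multiply by A⁻¹: P = K⁻¹BA⁻¹.
K has determinant -5; K⁻¹ = [[2/5, -7/5, 13/5], [2/5, -2/5, 3/5], [3/5, -8/5, 12/5]].
A has determinant 3; A⁻¹ = [[1/3, -4/3], [0, 1]].
K⁻¹B = [[3, 9], [6, 10], [0, -4]].
P = (K⁻¹B)A⁻¹ = [[1, 5], [2, 2], [0, -4]].

P = [[1, 5], [2, 2], [0, -4]]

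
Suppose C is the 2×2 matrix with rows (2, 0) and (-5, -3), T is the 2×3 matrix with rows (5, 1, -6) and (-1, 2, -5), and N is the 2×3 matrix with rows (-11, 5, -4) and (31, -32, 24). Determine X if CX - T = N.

CX = N + T = [[-6, 6, -10], [30, -30, 19]].
Since C multiplies X on the left, X = C⁻¹(N + T).
C has determinant -6; C⁻¹ = [[1/2, 0], [-5/6, -1/3]].
X = C⁻¹(N + T) = [[-3, 3, -5], [-5, 5, 2]].

X = [[-3, 3, -5], [-5, 5, 2]]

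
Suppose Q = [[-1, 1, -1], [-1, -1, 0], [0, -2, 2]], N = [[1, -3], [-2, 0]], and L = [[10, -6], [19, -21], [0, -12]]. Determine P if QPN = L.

P = [[-4, 3], [-3, 3], [-1, 4]]

Left-multiply by Q⁻¹ and right-multiply by N⁻¹: P = Q⁻¹LN⁻¹.
Q has determinant 2; Q⁻¹ = [[-1, 0, -1/2], [1, -1, 1/2], [1, -1, 1]].
N has determinant -6; N⁻¹ = [[0, -1/2], [-1/3, -1/6]].
Q⁻¹L = [[-10, 12], [-9, 9], [-9, 3]].
P = (Q⁻¹L)N⁻¹ = [[-4, 3], [-3, 3], [-1, 4]].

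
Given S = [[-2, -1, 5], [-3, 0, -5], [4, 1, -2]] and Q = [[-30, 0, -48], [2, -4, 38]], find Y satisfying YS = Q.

S is on the right of Y, so right-multiply by S⁻¹: Y = QS⁻¹.
det S = 1; the adjugate gives S⁻¹ = [[5, 3, 5], [-26, -16, -25], [-3, -2, -3]].
Y = QS⁻¹ = [[-30, 0, -48], [2, -4, 38]] · [[5, 3, 5], [-26, -16, -25], [-3, -2, -3]] = [[-6, 6, -6], [0, -6, -4]].

Y = [[-6, 6, -6], [0, -6, -4]]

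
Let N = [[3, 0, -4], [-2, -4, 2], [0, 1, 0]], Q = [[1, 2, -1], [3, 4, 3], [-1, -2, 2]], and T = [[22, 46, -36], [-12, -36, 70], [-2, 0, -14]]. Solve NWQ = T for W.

W = [[-1, 5, -4], [0, -2, -4], [-5, 4, -1]]

Left-multiply by N⁻¹ and right-multiply by Q⁻¹: W = N⁻¹TQ⁻¹.
det N = 2, so N⁻¹ = [[-1, -2, -8], [0, 0, 1], [-1, -3/2, -6]].
det Q = -2, so Q⁻¹ = [[-7, 1, -5], [9/2, -1/2, 3], [1, 0, 1]].
N⁻¹T = [[18, 26, 8], [-2, 0, -14], [8, 8, 15]].
W = (N⁻¹T)Q⁻¹ = [[-1, 5, -4], [0, -2, -4], [-5, 4, -1]].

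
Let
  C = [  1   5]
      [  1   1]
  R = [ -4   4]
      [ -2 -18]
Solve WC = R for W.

Right-multiplying both sides by C⁻¹ gives W = RC⁻¹.
det C = -4; the adjugate gives C⁻¹ = [[-1/4, 5/4], [1/4, -1/4]].
W = RC⁻¹ = [[-4, 4], [-2, -18]] · [[-1/4, 5/4], [1/4, -1/4]] = [[2, -6], [-4, 2]].

W = [[2, -6], [-4, 2]]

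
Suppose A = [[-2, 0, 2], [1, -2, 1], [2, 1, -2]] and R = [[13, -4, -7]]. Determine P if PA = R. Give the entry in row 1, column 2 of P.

Since A sits to the right of P, P = RA⁻¹.
det A = 4, so A⁻¹ = [[3/4, 1/2, 1], [1, 0, 1], [5/4, 1/2, 1]].
P = RA⁻¹ = [[13, -4, -7]] · [[3/4, 1/2, 1], [1, 0, 1], [5/4, 1/2, 1]] = [[-3, 3, 2]].

3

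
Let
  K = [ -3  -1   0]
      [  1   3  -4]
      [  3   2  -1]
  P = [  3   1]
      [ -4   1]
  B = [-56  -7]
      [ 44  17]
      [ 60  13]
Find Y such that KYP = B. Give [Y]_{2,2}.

4

Isolating Y: multiply by K⁻¹ from the left and P⁻¹ from the right, so Y = K⁻¹BP⁻¹.
det K = -4; the adjugate gives K⁻¹ = [[-5/4, 1/4, -1], [11/4, -3/4, 3], [7/4, -3/4, 2]].
P has determinant 7; P⁻¹ = [[1/7, -1/7], [4/7, 3/7]].
K⁻¹B = [[21, 0], [-7, 7], [-11, 1]].
Y = (K⁻¹B)P⁻¹ = [[3, -3], [3, 4], [-1, 2]].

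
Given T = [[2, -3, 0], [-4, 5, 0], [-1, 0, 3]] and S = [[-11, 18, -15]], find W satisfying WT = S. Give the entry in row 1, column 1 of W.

Right-multiplying both sides by T⁻¹ gives W = ST⁻¹.
det T = -6; the adjugate gives T⁻¹ = [[-5/2, -3/2, 0], [-2, -1, 0], [-5/6, -1/2, 1/3]].
W = ST⁻¹ = [[-11, 18, -15]] · [[-5/2, -3/2, 0], [-2, -1, 0], [-5/6, -1/2, 1/3]] = [[4, 6, -5]].

4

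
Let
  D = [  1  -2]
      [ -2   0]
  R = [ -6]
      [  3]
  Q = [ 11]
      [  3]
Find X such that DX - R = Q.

X = [[-3], [-4]]

DX = Q + R = [[5], [6]].
D is on the left of X, so left-multiply by D⁻¹: X = D⁻¹(Q + R).
det D = -4; the adjugate gives D⁻¹ = [[0, -1/2], [-1/2, -1/4]].
X = D⁻¹(Q + R) = [[-3], [-4]].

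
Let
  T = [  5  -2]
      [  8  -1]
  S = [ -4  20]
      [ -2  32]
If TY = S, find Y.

Left-multiplying both sides by T⁻¹ gives Y = T⁻¹S.
T has determinant 11; T⁻¹ = [[-1/11, 2/11], [-8/11, 5/11]].
Y = T⁻¹S = [[-1/11, 2/11], [-8/11, 5/11]] · [[-4, 20], [-2, 32]] = [[0, 4], [2, 0]].

Y = [[0, 4], [2, 0]]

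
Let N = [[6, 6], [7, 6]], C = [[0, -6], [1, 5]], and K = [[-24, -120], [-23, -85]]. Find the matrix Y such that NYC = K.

Y = [[-5, 1], [5, -5]]

Isolating Y: multiply by N⁻¹ from the left and C⁻¹ from the right, so Y = N⁻¹KC⁻¹.
N has determinant -6; N⁻¹ = [[-1, 1], [7/6, -1]].
det C = 6, so C⁻¹ = [[5/6, 1], [-1/6, 0]].
N⁻¹K = [[1, 35], [-5, -55]].
Y = (N⁻¹K)C⁻¹ = [[-5, 1], [5, -5]].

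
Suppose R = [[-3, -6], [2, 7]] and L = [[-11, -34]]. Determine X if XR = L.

Since R sits to the right of X, X = LR⁻¹.
R has determinant -9; R⁻¹ = [[-7/9, -2/3], [2/9, 1/3]].
X = LR⁻¹ = [[-11, -34]] · [[-7/9, -2/3], [2/9, 1/3]] = [[1, -4]].

X = [[1, -4]]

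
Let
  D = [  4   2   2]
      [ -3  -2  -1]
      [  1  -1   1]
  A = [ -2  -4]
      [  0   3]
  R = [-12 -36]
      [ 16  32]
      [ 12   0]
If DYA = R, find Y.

Y = [[1, -2], [4, 4], [-3, -2]]

Y = D⁻¹RA⁻¹ (apply D⁻¹ on the left and A⁻¹ on the right).
det D = 2, so D⁻¹ = [[-3/2, -2, 1], [1, 1, -1], [5/2, 3, -1]].
det A = -6; the adjugate gives A⁻¹ = [[-1/2, -2/3], [0, 1/3]].
D⁻¹R = [[-2, -10], [-8, -4], [6, 6]].
Y = (D⁻¹R)A⁻¹ = [[1, -2], [4, 4], [-3, -2]].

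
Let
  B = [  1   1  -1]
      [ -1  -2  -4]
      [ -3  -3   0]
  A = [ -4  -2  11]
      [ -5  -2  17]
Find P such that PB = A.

Right-multiplying both sides by B⁻¹ gives P = AB⁻¹.
det B = 3, so B⁻¹ = [[-4, 1, -2], [4, -1, 5/3], [-1, 0, -1/3]].
P = AB⁻¹ = [[-4, -2, 11], [-5, -2, 17]] · [[-4, 1, -2], [4, -1, 5/3], [-1, 0, -1/3]] = [[-3, -2, 1], [-5, -3, 1]].

P = [[-3, -2, 1], [-5, -3, 1]]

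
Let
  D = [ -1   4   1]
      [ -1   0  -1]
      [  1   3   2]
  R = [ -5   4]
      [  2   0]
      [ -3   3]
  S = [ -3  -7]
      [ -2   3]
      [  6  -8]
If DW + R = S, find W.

W = [[5, 2], [2, -1], [-1, -5]]

DW = S − R = [[2, -11], [-4, 3], [9, -11]].
Since D multiplies W on the left, W = D⁻¹(S − R).
D has determinant -2; D⁻¹ = [[-3/2, 5/2, 2], [-1/2, 3/2, 1], [3/2, -7/2, -2]].
W = D⁻¹(S − R) = [[5, 2], [2, -1], [-1, -5]].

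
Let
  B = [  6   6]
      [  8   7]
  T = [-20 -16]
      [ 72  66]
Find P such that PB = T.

B is on the right of P, so right-multiply by B⁻¹: P = TB⁻¹.
det B = -6; the adjugate gives B⁻¹ = [[-7/6, 1], [4/3, -1]].
P = TB⁻¹ = [[-20, -16], [72, 66]] · [[-7/6, 1], [4/3, -1]] = [[2, -4], [4, 6]].

P = [[2, -4], [4, 6]]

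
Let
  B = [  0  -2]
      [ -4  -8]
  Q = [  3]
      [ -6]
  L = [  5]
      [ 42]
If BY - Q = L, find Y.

BY = L + Q = [[8], [36]].
Left-multiplying both sides by B⁻¹ gives Y = B⁻¹(L + Q).
det B = -8; the adjugate gives B⁻¹ = [[1, -1/4], [-1/2, 0]].
Y = B⁻¹(L + Q) = [[-1], [-4]].

Y = [[-1], [-4]]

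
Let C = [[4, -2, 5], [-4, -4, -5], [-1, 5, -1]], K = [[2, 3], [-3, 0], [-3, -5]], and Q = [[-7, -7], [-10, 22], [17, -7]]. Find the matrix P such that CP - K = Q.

CP = Q + K = [[-5, -4], [-13, 22], [14, -12]].
Left-multiplying both sides by C⁻¹ gives P = C⁻¹(Q + K).
C has determinant -6; C⁻¹ = [[-29/6, -23/6, -5], [-1/6, -1/6, 0], [4, 3, 4]].
P = C⁻¹(Q + K) = [[4, -5], [3, -3], [-3, 2]].

P = [[4, -5], [3, -3], [-3, 2]]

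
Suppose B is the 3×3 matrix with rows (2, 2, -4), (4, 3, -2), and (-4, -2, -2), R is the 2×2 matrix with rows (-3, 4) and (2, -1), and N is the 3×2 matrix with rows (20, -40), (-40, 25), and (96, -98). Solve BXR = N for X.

Left-multiply by B⁻¹ and right-multiply by R⁻¹: X = B⁻¹NR⁻¹.
B has determinant -4; B⁻¹ = [[5/2, -3, -2], [-4, 5, 3], [-1, 1, 1/2]].
det R = -5, so R⁻¹ = [[1/5, 4/5], [2/5, 3/5]].
B⁻¹N = [[-22, 21], [8, -9], [-12, 16]].
X = (B⁻¹N)R⁻¹ = [[4, -5], [-2, 1], [4, 0]].

X = [[4, -5], [-2, 1], [4, 0]]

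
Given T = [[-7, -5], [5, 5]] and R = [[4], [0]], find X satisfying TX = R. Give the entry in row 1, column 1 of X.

Since T multiplies X on the left, X = T⁻¹R.
det T = -10, so T⁻¹ = [[-1/2, -1/2], [1/2, 7/10]].
X = T⁻¹R = [[-1/2, -1/2], [1/2, 7/10]] · [[4], [0]] = [[-2], [2]].

-2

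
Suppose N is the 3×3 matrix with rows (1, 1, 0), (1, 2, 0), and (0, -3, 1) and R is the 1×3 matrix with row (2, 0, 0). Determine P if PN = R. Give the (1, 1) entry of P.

Since N sits to the right of P, P = RN⁻¹.
N has determinant 1; N⁻¹ = [[2, -1, 0], [-1, 1, 0], [-3, 3, 1]].
P = RN⁻¹ = [[2, 0, 0]] · [[2, -1, 0], [-1, 1, 0], [-3, 3, 1]] = [[4, -2, 0]].

4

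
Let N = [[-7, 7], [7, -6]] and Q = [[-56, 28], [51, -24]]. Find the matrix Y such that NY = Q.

Y = [[3, 0], [-5, 4]]

Left-multiplying both sides by N⁻¹ gives Y = N⁻¹Q.
N has determinant -7; N⁻¹ = [[6/7, 1], [1, 1]].
Y = N⁻¹Q = [[6/7, 1], [1, 1]] · [[-56, 28], [51, -24]] = [[3, 0], [-5, 4]].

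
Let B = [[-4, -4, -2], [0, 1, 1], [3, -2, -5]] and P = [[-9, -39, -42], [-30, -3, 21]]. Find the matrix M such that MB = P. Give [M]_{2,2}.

Since B sits to the right of M, M = PB⁻¹.
det B = 6; the adjugate gives B⁻¹ = [[-1/2, -8/3, -1/3], [1/2, 13/3, 2/3], [-1/2, -10/3, -2/3]].
M = PB⁻¹ = [[-9, -39, -42], [-30, -3, 21]] · [[-1/2, -8/3, -1/3], [1/2, 13/3, 2/3], [-1/2, -10/3, -2/3]] = [[6, -5, 5], [3, -3, -6]].

-3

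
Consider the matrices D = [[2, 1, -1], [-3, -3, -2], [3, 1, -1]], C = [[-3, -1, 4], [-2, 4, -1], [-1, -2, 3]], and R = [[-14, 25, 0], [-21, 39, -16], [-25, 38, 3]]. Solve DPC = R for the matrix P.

Isolating P: multiply by D⁻¹ from the left and C⁻¹ from the right, so P = D⁻¹RC⁻¹.
det D = -5, so D⁻¹ = [[-1, 0, 1], [9/5, -1/5, -7/5], [-6/5, -1/5, 3/5]].
C has determinant -5; C⁻¹ = [[-2, 1, 3], [-7/5, 1, 11/5], [-8/5, 1, 14/5]].
D⁻¹R = [[-11, 13, 3], [14, -16, -1], [6, -15, 5]].
P = (D⁻¹R)C⁻¹ = [[-1, 5, 4], [-4, -3, 4], [1, -4, -1]].

P = [[-1, 5, 4], [-4, -3, 4], [1, -4, -1]]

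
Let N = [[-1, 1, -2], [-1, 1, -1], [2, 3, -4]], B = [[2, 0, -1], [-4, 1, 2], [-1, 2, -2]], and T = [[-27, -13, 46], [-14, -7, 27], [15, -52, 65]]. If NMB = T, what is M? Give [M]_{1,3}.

Left-multiply by N⁻¹ and right-multiply by B⁻¹: M = N⁻¹TB⁻¹.
N has determinant 5; N⁻¹ = [[-1/5, -2/5, 1/5], [-6/5, 8/5, 1/5], [-1, 1, 0]].
B has determinant -5; B⁻¹ = [[6/5, 2/5, -1/5], [2, 1, 0], [7/5, 4/5, -2/5]].
N⁻¹T = [[14, -5, -7], [13, -6, 1], [13, 6, -19]].
M = (N⁻¹T)B⁻¹ = [[-3, -5, 0], [5, 0, -3], [1, -4, 5]].

0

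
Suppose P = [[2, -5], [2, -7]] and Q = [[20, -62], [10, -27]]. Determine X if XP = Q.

Since P sits to the right of X, X = QP⁻¹.
det P = -4; the adjugate gives P⁻¹ = [[7/4, -5/4], [1/2, -1/2]].
X = QP⁻¹ = [[20, -62], [10, -27]] · [[7/4, -5/4], [1/2, -1/2]] = [[4, 6], [4, 1]].

X = [[4, 6], [4, 1]]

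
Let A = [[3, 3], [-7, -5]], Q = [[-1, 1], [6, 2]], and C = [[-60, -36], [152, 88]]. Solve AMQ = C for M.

M = [[-4, -5], [0, 1]]

Left-multiply by A⁻¹ and right-multiply by Q⁻¹: M = A⁻¹CQ⁻¹.
det A = 6, so A⁻¹ = [[-5/6, -1/2], [7/6, 1/2]].
det Q = -8, so Q⁻¹ = [[-1/4, 1/8], [3/4, 1/8]].
A⁻¹C = [[-26, -14], [6, 2]].
M = (A⁻¹C)Q⁻¹ = [[-4, -5], [0, 1]].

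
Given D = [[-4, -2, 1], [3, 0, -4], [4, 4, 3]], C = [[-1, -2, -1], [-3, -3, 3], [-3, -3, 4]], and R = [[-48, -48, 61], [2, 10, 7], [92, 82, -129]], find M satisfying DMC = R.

Left-multiply by D⁻¹ and right-multiply by C⁻¹: M = D⁻¹RC⁻¹.
D has determinant -2; D⁻¹ = [[-8, -5, -4], [25/2, 8, 13/2], [-6, -4, -3]].
C has determinant -3; C⁻¹ = [[1, -11/3, 3], [-1, 7/3, -2], [0, -1, 1]].
D⁻¹R = [[6, 6, -7], [14, 13, -20], [4, 2, -7]].
M = (D⁻¹R)C⁻¹ = [[0, -1, -1], [1, -1, -4], [2, -3, 1]].

M = [[0, -1, -1], [1, -1, -4], [2, -3, 1]]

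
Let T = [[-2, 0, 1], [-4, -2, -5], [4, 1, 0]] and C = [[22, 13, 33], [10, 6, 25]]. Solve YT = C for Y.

Y = [[3, -6, 1], [-5, -6, -6]]

Since T sits to the right of Y, Y = CT⁻¹.
T has determinant -6; T⁻¹ = [[-5/6, -1/6, -1/3], [10/3, 2/3, 7/3], [-2/3, -1/3, -2/3]].
Y = CT⁻¹ = [[22, 13, 33], [10, 6, 25]] · [[-5/6, -1/6, -1/3], [10/3, 2/3, 7/3], [-2/3, -1/3, -2/3]] = [[3, -6, 1], [-5, -6, -6]].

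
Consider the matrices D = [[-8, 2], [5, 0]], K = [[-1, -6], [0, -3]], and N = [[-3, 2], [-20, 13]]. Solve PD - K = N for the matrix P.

PD = N + K = [[-4, -4], [-20, 10]].
Right-multiplying both sides by D⁻¹ gives P = (N + K)D⁻¹.
det D = -10, so D⁻¹ = [[0, 1/5], [1/2, 4/5]].
P = (N + K)D⁻¹ = [[-2, -4], [5, 4]].

P = [[-2, -4], [5, 4]]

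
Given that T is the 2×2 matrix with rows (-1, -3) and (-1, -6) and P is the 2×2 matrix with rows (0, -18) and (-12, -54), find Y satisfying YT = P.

Y = [[-6, 6], [6, 6]]

Right-multiplying both sides by T⁻¹ gives Y = PT⁻¹.
det T = 3; the adjugate gives T⁻¹ = [[-2, 1], [1/3, -1/3]].
Y = PT⁻¹ = [[0, -18], [-12, -54]] · [[-2, 1], [1/3, -1/3]] = [[-6, 6], [6, 6]].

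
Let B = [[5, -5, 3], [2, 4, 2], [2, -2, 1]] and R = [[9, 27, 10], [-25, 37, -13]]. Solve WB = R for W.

Right-multiplying both sides by B⁻¹ gives W = RB⁻¹.
det B = -6, so B⁻¹ = [[-4/3, 1/6, 11/3], [-1/3, 1/6, 2/3], [2, 0, -5]].
W = RB⁻¹ = [[9, 27, 10], [-25, 37, -13]] · [[-4/3, 1/6, 11/3], [-1/3, 1/6, 2/3], [2, 0, -5]] = [[-1, 6, 1], [-5, 2, -2]].

W = [[-1, 6, 1], [-5, 2, -2]]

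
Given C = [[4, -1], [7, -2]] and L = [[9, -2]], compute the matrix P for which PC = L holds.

Since C sits to the right of P, P = LC⁻¹.
C has determinant -1; C⁻¹ = [[2, -1], [7, -4]].
P = LC⁻¹ = [[9, -2]] · [[2, -1], [7, -4]] = [[4, -1]].

P = [[4, -1]]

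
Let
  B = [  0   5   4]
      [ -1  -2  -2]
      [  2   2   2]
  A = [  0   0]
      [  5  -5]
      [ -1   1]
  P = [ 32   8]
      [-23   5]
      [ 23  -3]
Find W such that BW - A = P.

W = [[4, -2], [4, 4], [3, -3]]

BW = P + A = [[32, 8], [-18, 0], [22, -2]].
Left-multiplying both sides by B⁻¹ gives W = B⁻¹(P + A).
det B = -2, so B⁻¹ = [[0, 1, 1], [1, 4, 2], [-1, -5, -5/2]].
W = B⁻¹(P + A) = [[4, -2], [4, 4], [3, -3]].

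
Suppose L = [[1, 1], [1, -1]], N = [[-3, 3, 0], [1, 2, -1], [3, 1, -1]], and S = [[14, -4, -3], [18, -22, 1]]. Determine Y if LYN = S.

Y = [[-5, 1, 0], [2, 1, 1]]

Y = L⁻¹SN⁻¹ (apply L⁻¹ on the left and N⁻¹ on the right).
det L = -2; the adjugate gives L⁻¹ = [[1/2, 1/2], [1/2, -1/2]].
det N = -3; the adjugate gives N⁻¹ = [[1/3, -1, 1], [2/3, -1, 1], [5/3, -4, 3]].
L⁻¹S = [[16, -13, -1], [-2, 9, -2]].
Y = (L⁻¹S)N⁻¹ = [[-5, 1, 0], [2, 1, 1]].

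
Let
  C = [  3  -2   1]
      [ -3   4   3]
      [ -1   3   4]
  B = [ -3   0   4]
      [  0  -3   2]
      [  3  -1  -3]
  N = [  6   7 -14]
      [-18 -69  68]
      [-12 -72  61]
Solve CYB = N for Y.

Y = C⁻¹NB⁻¹ (apply C⁻¹ on the left and B⁻¹ on the right).
det C = -2, so C⁻¹ = [[-7/2, -11/2, 5], [-9/2, -13/2, 6], [5/2, 7/2, -3]].
B has determinant 3; B⁻¹ = [[11/3, -4/3, 4], [2, -1, 2], [3, -1, 3]].
C⁻¹N = [[18, -5, -20], [18, -15, -13], [-12, -8, 20]].
Y = (C⁻¹N)B⁻¹ = [[-4, 1, 2], [-3, 4, 3], [0, 4, -4]].

Y = [[-4, 1, 2], [-3, 4, 3], [0, 4, -4]]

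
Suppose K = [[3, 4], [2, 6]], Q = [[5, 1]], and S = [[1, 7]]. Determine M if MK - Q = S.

MK = S + Q = [[6, 8]].
K is on the right of M, so right-multiply by K⁻¹: M = (S + Q)K⁻¹.
det K = 10; the adjugate gives K⁻¹ = [[3/5, -2/5], [-1/5, 3/10]].
M = (S + Q)K⁻¹ = [[2, 0]].

M = [[2, 0]]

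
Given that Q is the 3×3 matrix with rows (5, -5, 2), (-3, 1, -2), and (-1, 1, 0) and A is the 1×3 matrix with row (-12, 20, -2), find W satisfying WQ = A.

Since Q sits to the right of W, W = AQ⁻¹.
Q has determinant -4; Q⁻¹ = [[-1/2, -1/2, -2], [-1/2, -1/2, -1], [1/2, 0, 5/2]].
W = AQ⁻¹ = [[-12, 20, -2]] · [[-1/2, -1/2, -2], [-1/2, -1/2, -1], [1/2, 0, 5/2]] = [[-5, -4, -1]].

W = [[-5, -4, -1]]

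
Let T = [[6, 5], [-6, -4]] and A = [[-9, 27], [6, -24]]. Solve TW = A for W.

W = [[1, 2], [-3, 3]]

T is on the left of W, so left-multiply by T⁻¹: W = T⁻¹A.
det T = 6, so T⁻¹ = [[-2/3, -5/6], [1, 1]].
W = T⁻¹A = [[-2/3, -5/6], [1, 1]] · [[-9, 27], [6, -24]] = [[1, 2], [-3, 3]].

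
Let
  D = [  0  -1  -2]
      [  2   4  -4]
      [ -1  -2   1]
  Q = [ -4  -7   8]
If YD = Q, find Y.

Y = [[-1, -1, 2]]

Since D sits to the right of Y, Y = QD⁻¹.
det D = -2; the adjugate gives D⁻¹ = [[2, -5/2, -6], [-1, 1, 2], [0, -1/2, -1]].
Y = QD⁻¹ = [[-4, -7, 8]] · [[2, -5/2, -6], [-1, 1, 2], [0, -1/2, -1]] = [[-1, -1, 2]].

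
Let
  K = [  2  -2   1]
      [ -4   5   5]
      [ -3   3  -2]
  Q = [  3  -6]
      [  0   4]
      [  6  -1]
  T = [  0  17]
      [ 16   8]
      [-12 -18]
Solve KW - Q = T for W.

W = [[1, 2], [1, -1], [3, 5]]

KW = T + Q = [[3, 11], [16, 12], [-6, -19]].
Since K multiplies W on the left, W = K⁻¹(T + Q).
det K = -1, so K⁻¹ = [[25, 1, 15], [23, 1, 14], [-3, 0, -2]].
W = K⁻¹(T + Q) = [[1, 2], [1, -1], [3, 5]].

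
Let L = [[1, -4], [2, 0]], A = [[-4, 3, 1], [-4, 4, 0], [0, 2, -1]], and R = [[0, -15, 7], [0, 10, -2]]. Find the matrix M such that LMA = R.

Isolating M: multiply by L⁻¹ from the left and A⁻¹ from the right, so M = L⁻¹RA⁻¹.
det L = 8; the adjugate gives L⁻¹ = [[0, 1/2], [-1/4, 1/8]].
det A = -4; the adjugate gives A⁻¹ = [[1, -5/4, 1], [1, -1, 1], [2, -2, 1]].
L⁻¹R = [[0, 5, -1], [0, 5, -2]].
M = (L⁻¹R)A⁻¹ = [[3, -3, 4], [1, -1, 3]].

M = [[3, -3, 4], [1, -1, 3]]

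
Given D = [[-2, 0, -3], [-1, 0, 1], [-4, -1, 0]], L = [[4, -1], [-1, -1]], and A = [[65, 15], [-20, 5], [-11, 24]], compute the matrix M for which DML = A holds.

M = [[1, 5], [3, -3], [-4, 5]]

Left-multiply by D⁻¹ and right-multiply by L⁻¹: M = D⁻¹AL⁻¹.
det D = -5, so D⁻¹ = [[-1/5, -3/5, 0], [4/5, 12/5, -1], [-1/5, 2/5, 0]].
L has determinant -5; L⁻¹ = [[1/5, -1/5], [-1/5, -4/5]].
D⁻¹A = [[-1, -6], [15, 0], [-21, -1]].
M = (D⁻¹A)L⁻¹ = [[1, 5], [3, -3], [-4, 5]].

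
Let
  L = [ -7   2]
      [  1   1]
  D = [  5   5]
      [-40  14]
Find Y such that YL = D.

Right-multiplying both sides by L⁻¹ gives Y = DL⁻¹.
det L = -9, so L⁻¹ = [[-1/9, 2/9], [1/9, 7/9]].
Y = DL⁻¹ = [[5, 5], [-40, 14]] · [[-1/9, 2/9], [1/9, 7/9]] = [[0, 5], [6, 2]].

Y = [[0, 5], [6, 2]]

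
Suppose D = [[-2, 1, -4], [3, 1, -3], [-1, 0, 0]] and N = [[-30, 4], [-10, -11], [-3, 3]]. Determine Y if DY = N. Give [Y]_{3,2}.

D is on the left of Y, so left-multiply by D⁻¹: Y = D⁻¹N.
det D = -1, so D⁻¹ = [[0, 0, -1], [-3, 4, 18], [-1, 1, 5]].
Y = D⁻¹N = [[0, 0, -1], [-3, 4, 18], [-1, 1, 5]] · [[-30, 4], [-10, -11], [-3, 3]] = [[3, -3], [-4, -2], [5, 0]].

0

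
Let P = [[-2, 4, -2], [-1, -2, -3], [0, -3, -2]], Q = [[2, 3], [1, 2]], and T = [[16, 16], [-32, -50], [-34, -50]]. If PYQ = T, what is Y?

Y = [[-3, 2], [4, -2], [3, 2]]

Y = P⁻¹TQ⁻¹ (apply P⁻¹ on the left and Q⁻¹ on the right).
det P = -4; the adjugate gives P⁻¹ = [[5/4, -7/2, 4], [1/2, -1, 1], [-3/4, 3/2, -2]].
det Q = 1, so Q⁻¹ = [[2, -3], [-1, 2]].
P⁻¹T = [[-4, -5], [6, 8], [8, 13]].
Y = (P⁻¹T)Q⁻¹ = [[-3, 2], [4, -2], [3, 2]].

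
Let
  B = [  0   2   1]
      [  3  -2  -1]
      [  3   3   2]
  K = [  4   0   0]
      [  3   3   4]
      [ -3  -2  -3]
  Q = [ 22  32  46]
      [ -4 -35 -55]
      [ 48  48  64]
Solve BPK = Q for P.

P = [[3, 3, 5], [-1, 1, -5], [-3, 2, 0]]

Isolating P: multiply by B⁻¹ from the left and K⁻¹ from the right, so P = B⁻¹QK⁻¹.
det B = -3, so B⁻¹ = [[1/3, 1/3, 0], [3, 1, -1], [-5, -2, 2]].
K has determinant -4; K⁻¹ = [[1/4, 0, 0], [3/4, 3, 4], [-3/4, -2, -3]].
B⁻¹Q = [[6, -1, -3], [14, 13, 19], [-6, 6, 8]].
P = (B⁻¹Q)K⁻¹ = [[3, 3, 5], [-1, 1, -5], [-3, 2, 0]].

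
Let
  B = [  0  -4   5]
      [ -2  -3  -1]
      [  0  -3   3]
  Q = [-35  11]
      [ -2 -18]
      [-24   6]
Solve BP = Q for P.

P = [[-5, 6], [5, 1], [-3, 3]]

B is on the left of P, so left-multiply by B⁻¹: P = B⁻¹Q.
det B = 6, so B⁻¹ = [[-2, -1/2, 19/6], [1, 0, -5/3], [1, 0, -4/3]].
P = B⁻¹Q = [[-2, -1/2, 19/6], [1, 0, -5/3], [1, 0, -4/3]] · [[-35, 11], [-2, -18], [-24, 6]] = [[-5, 6], [5, 1], [-3, 3]].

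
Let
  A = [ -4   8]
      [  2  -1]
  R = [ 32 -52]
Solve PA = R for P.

P = [[-6, 4]]

Since A sits to the right of P, P = RA⁻¹.
det A = -12; the adjugate gives A⁻¹ = [[1/12, 2/3], [1/6, 1/3]].
P = RA⁻¹ = [[32, -52]] · [[1/12, 2/3], [1/6, 1/3]] = [[-6, 4]].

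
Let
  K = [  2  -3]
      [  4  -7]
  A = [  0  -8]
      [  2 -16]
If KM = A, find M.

M = [[-3, -4], [-2, 0]]

Left-multiplying both sides by K⁻¹ gives M = K⁻¹A.
K has determinant -2; K⁻¹ = [[7/2, -3/2], [2, -1]].
M = K⁻¹A = [[7/2, -3/2], [2, -1]] · [[0, -8], [2, -16]] = [[-3, -4], [-2, 0]].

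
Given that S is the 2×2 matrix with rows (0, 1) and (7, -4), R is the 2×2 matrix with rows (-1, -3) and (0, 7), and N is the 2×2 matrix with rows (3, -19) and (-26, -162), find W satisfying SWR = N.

W = S⁻¹NR⁻¹ (apply S⁻¹ on the left and R⁻¹ on the right).
det S = -7, so S⁻¹ = [[4/7, 1/7], [1, 0]].
det R = -7, so R⁻¹ = [[-1, -3/7], [0, 1/7]].
S⁻¹N = [[-2, -34], [3, -19]].
W = (S⁻¹N)R⁻¹ = [[2, -4], [-3, -4]].

W = [[2, -4], [-3, -4]]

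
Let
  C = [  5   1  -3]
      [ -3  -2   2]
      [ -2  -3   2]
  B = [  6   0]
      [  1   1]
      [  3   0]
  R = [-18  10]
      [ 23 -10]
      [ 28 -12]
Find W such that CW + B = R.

W = [[-2, 3], [-5, 4], [3, 3]]

CW = R − B = [[-24, 10], [22, -11], [25, -12]].
Since C multiplies W on the left, W = C⁻¹(R − B).
C has determinant -3; C⁻¹ = [[-2/3, -7/3, 4/3], [-2/3, -4/3, 1/3], [-5/3, -13/3, 7/3]].
W = C⁻¹(R − B) = [[-2, 3], [-5, 4], [3, 3]].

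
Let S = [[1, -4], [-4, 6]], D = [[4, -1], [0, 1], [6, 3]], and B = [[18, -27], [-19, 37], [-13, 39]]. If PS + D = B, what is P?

P = [[2, -3], [-3, 4], [-3, 4]]

PS = B − D = [[14, -26], [-19, 36], [-19, 36]].
Since S sits to the right of P, P = (B − D)S⁻¹.
det S = -10, so S⁻¹ = [[-3/5, -2/5], [-2/5, -1/10]].
P = (B − D)S⁻¹ = [[2, -3], [-3, 4], [-3, 4]].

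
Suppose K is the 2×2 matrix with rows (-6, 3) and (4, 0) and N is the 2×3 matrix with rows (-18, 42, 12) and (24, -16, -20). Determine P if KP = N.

Left-multiplying both sides by K⁻¹ gives P = K⁻¹N.
det K = -12; the adjugate gives K⁻¹ = [[0, 1/4], [1/3, 1/2]].
P = K⁻¹N = [[0, 1/4], [1/3, 1/2]] · [[-18, 42, 12], [24, -16, -20]] = [[6, -4, -5], [6, 6, -6]].

P = [[6, -4, -5], [6, 6, -6]]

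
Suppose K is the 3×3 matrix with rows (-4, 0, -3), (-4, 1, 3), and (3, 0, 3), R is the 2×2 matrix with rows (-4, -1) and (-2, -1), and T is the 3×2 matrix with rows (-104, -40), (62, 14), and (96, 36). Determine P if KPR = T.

Isolating P: multiply by K⁻¹ from the left and R⁻¹ from the right, so P = K⁻¹TR⁻¹.
K has determinant -3; K⁻¹ = [[-1, 0, -1], [-7, 1, -8], [1, 0, 4/3]].
det R = 2, so R⁻¹ = [[-1/2, 1/2], [1, -2]].
K⁻¹T = [[8, 4], [22, 6], [24, 8]].
P = (K⁻¹T)R⁻¹ = [[0, -4], [-5, -1], [-4, -4]].

P = [[0, -4], [-5, -1], [-4, -4]]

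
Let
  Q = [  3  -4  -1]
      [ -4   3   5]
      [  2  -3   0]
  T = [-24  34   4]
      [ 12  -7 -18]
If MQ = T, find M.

Since Q sits to the right of M, M = TQ⁻¹.
Q has determinant -1; Q⁻¹ = [[-15, -3, 17], [-10, -2, 11], [-6, -1, 7]].
M = TQ⁻¹ = [[-24, 34, 4], [12, -7, -18]] · [[-15, -3, 17], [-10, -2, 11], [-6, -1, 7]] = [[-4, 0, -6], [-2, -4, 1]].

M = [[-4, 0, -6], [-2, -4, 1]]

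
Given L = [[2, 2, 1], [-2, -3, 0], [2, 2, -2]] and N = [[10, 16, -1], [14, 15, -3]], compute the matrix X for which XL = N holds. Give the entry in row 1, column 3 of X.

Right-multiplying both sides by L⁻¹ gives X = NL⁻¹.
L has determinant 6; L⁻¹ = [[1, 1, 1/2], [-2/3, -1, -1/3], [1/3, 0, -1/3]].
X = NL⁻¹ = [[10, 16, -1], [14, 15, -3]] · [[1, 1, 1/2], [-2/3, -1, -1/3], [1/3, 0, -1/3]] = [[-1, -6, 0], [3, -1, 3]].

0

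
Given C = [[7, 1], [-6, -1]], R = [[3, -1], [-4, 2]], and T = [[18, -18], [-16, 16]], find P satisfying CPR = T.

P = C⁻¹TR⁻¹ (apply C⁻¹ on the left and R⁻¹ on the right).
det C = -1, so C⁻¹ = [[1, 1], [-6, -7]].
det R = 2; the adjugate gives R⁻¹ = [[1, 1/2], [2, 3/2]].
C⁻¹T = [[2, -2], [4, -4]].
P = (C⁻¹T)R⁻¹ = [[-2, -2], [-4, -4]].

P = [[-2, -2], [-4, -4]]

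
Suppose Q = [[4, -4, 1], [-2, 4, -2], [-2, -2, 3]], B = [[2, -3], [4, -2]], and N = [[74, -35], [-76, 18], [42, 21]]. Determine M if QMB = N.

Left-multiply by Q⁻¹ and right-multiply by B⁻¹: M = Q⁻¹NB⁻¹.
det Q = 4, so Q⁻¹ = [[2, 5/2, 1], [5/2, 7/2, 3/2], [3, 4, 2]].
det B = 8, so B⁻¹ = [[-1/4, 3/8], [-1/2, 1/4]].
Q⁻¹N = [[0, -4], [-18, 7], [2, 9]].
M = (Q⁻¹N)B⁻¹ = [[2, -1], [1, -5], [-5, 3]].

M = [[2, -1], [1, -5], [-5, 3]]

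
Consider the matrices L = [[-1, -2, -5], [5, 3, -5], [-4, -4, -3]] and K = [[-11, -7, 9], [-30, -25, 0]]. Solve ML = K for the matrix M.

M = [[-2, -1, 2], [5, -5, 0]]

Right-multiplying both sides by L⁻¹ gives M = KL⁻¹.
det L = -1, so L⁻¹ = [[29, -14, -25], [-35, 17, 30], [8, -4, -7]].
M = KL⁻¹ = [[-11, -7, 9], [-30, -25, 0]] · [[29, -14, -25], [-35, 17, 30], [8, -4, -7]] = [[-2, -1, 2], [5, -5, 0]].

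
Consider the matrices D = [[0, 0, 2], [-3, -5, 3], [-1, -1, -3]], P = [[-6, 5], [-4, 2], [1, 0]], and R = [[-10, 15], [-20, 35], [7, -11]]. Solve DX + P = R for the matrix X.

DX = R − P = [[-4, 10], [-16, 33], [6, -11]].
Since D multiplies X on the left, X = D⁻¹(R − P).
det D = -4, so D⁻¹ = [[-9/2, 1/2, -5/2], [3, -1/2, 3/2], [1/2, 0, 0]].
X = D⁻¹(R − P) = [[-5, -1], [5, -3], [-2, 5]].

X = [[-5, -1], [5, -3], [-2, 5]]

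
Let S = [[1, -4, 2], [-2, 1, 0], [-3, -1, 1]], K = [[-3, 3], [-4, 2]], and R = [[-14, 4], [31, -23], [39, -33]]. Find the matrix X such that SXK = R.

Left-multiply by S⁻¹ and right-multiply by K⁻¹: X = S⁻¹RK⁻¹.
S has determinant 3; S⁻¹ = [[1/3, 2/3, -2/3], [2/3, 7/3, -4/3], [5/3, 13/3, -7/3]].
det K = 6, so K⁻¹ = [[1/3, -1/2], [2/3, -1/2]].
S⁻¹R = [[-10, 8], [11, -7], [20, -16]].
X = (S⁻¹R)K⁻¹ = [[2, 1], [-1, -2], [-4, -2]].

X = [[2, 1], [-1, -2], [-4, -2]]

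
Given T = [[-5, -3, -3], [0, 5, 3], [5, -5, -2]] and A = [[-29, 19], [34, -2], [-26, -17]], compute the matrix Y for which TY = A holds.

Y = [[1, -5], [5, -4], [3, 6]]

Left-multiplying both sides by T⁻¹ gives Y = T⁻¹A.
det T = 5, so T⁻¹ = [[1, 9/5, 6/5], [3, 5, 3], [-5, -8, -5]].
Y = T⁻¹A = [[1, 9/5, 6/5], [3, 5, 3], [-5, -8, -5]] · [[-29, 19], [34, -2], [-26, -17]] = [[1, -5], [5, -4], [3, 6]].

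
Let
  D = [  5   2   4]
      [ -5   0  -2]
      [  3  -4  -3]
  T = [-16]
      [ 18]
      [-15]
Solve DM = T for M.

M = [[-4], [0], [1]]

Left-multiplying both sides by D⁻¹ gives M = D⁻¹T.
det D = -2, so D⁻¹ = [[4, 5, 2], [21/2, 27/2, 5], [-10, -13, -5]].
M = D⁻¹T = [[4, 5, 2], [21/2, 27/2, 5], [-10, -13, -5]] · [[-16], [18], [-15]] = [[-4], [0], [1]].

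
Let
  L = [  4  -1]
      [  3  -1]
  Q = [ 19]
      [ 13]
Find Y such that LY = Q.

Y = [[6], [5]]

Left-multiplying both sides by L⁻¹ gives Y = L⁻¹Q.
L has determinant -1; L⁻¹ = [[1, -1], [3, -4]].
Y = L⁻¹Q = [[1, -1], [3, -4]] · [[19], [13]] = [[6], [5]].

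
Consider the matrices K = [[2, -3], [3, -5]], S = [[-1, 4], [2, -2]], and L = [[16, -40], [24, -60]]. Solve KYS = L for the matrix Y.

Y = [[-4, 2], [0, 0]]

Isolating Y: multiply by K⁻¹ from the left and S⁻¹ from the right, so Y = K⁻¹LS⁻¹.
K has determinant -1; K⁻¹ = [[5, -3], [3, -2]].
det S = -6; the adjugate gives S⁻¹ = [[1/3, 2/3], [1/3, 1/6]].
K⁻¹L = [[8, -20], [0, 0]].
Y = (K⁻¹L)S⁻¹ = [[-4, 2], [0, 0]].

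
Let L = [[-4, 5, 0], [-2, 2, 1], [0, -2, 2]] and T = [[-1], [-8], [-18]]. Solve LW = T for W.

Left-multiplying both sides by L⁻¹ gives W = L⁻¹T.
det L = -4, so L⁻¹ = [[-3/2, 5/2, -5/4], [-1, 2, -1], [-1, 2, -1/2]].
W = L⁻¹T = [[-3/2, 5/2, -5/4], [-1, 2, -1], [-1, 2, -1/2]] · [[-1], [-8], [-18]] = [[4], [3], [-6]].

W = [[4], [3], [-6]]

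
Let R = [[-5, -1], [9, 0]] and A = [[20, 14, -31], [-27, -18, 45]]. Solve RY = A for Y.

Y = [[-3, -2, 5], [-5, -4, 6]]

R is on the left of Y, so left-multiply by R⁻¹: Y = R⁻¹A.
det R = 9, so R⁻¹ = [[0, 1/9], [-1, -5/9]].
Y = R⁻¹A = [[0, 1/9], [-1, -5/9]] · [[20, 14, -31], [-27, -18, 45]] = [[-3, -2, 5], [-5, -4, 6]].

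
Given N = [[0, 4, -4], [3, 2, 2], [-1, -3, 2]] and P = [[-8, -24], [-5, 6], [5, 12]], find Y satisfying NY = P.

Y = [[5, 6], [-6, -6], [-4, 0]]

Since N multiplies Y on the left, Y = N⁻¹P.
det N = -4, so N⁻¹ = [[-5/2, -1, -4], [2, 1, 3], [7/4, 1, 3]].
Y = N⁻¹P = [[-5/2, -1, -4], [2, 1, 3], [7/4, 1, 3]] · [[-8, -24], [-5, 6], [5, 12]] = [[5, 6], [-6, -6], [-4, 0]].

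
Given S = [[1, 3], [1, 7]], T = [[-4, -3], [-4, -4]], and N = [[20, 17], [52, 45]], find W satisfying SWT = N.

Left-multiply by S⁻¹ and right-multiply by T⁻¹: W = S⁻¹NT⁻¹.
S has determinant 4; S⁻¹ = [[7/4, -3/4], [-1/4, 1/4]].
det T = 4, so T⁻¹ = [[-1, 3/4], [1, -1]].
S⁻¹N = [[-4, -4], [8, 7]].
W = (S⁻¹N)T⁻¹ = [[0, 1], [-1, -1]].

W = [[0, 1], [-1, -1]]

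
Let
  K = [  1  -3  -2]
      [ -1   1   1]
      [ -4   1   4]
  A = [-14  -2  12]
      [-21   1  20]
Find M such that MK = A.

Since K sits to the right of M, M = AK⁻¹.
det K = -3; the adjugate gives K⁻¹ = [[-1, -10/3, 1/3], [0, 4/3, -1/3], [-1, -11/3, 2/3]].
M = AK⁻¹ = [[-14, -2, 12], [-21, 1, 20]] · [[-1, -10/3, 1/3], [0, 4/3, -1/3], [-1, -11/3, 2/3]] = [[2, 0, 4], [1, -2, 6]].

M = [[2, 0, 4], [1, -2, 6]]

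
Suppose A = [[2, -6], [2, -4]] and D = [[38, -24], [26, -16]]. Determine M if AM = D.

Since A multiplies M on the left, M = A⁻¹D.
det A = 4; the adjugate gives A⁻¹ = [[-1, 3/2], [-1/2, 1/2]].
M = A⁻¹D = [[-1, 3/2], [-1/2, 1/2]] · [[38, -24], [26, -16]] = [[1, 0], [-6, 4]].

M = [[1, 0], [-6, 4]]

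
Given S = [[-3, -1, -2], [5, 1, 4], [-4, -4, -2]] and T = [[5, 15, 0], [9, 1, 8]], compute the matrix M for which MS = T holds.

Since S sits to the right of M, M = TS⁻¹.
S has determinant -4; S⁻¹ = [[-7/2, -3/2, 1/2], [3/2, 1/2, -1/2], [4, 2, -1/2]].
M = TS⁻¹ = [[5, 15, 0], [9, 1, 8]] · [[-7/2, -3/2, 1/2], [3/2, 1/2, -1/2], [4, 2, -1/2]] = [[5, 0, -5], [2, 3, 0]].

M = [[5, 0, -5], [2, 3, 0]]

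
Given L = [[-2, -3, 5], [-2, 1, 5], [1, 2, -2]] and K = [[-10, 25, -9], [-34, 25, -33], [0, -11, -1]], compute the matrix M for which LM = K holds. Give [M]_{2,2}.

0

L is on the left of M, so left-multiply by L⁻¹: M = L⁻¹K.
det L = -4, so L⁻¹ = [[3, -1, 5], [-1/4, 1/4, 0], [5/4, -1/4, 2]].
M = L⁻¹K = [[3, -1, 5], [-1/4, 1/4, 0], [5/4, -1/4, 2]] · [[-10, 25, -9], [-34, 25, -33], [0, -11, -1]] = [[4, -5, 1], [-6, 0, -6], [-4, 3, -5]].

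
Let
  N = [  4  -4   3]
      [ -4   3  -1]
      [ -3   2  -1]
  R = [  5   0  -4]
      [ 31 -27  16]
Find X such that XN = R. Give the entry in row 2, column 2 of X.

-3

Right-multiplying both sides by N⁻¹ gives X = RN⁻¹.
N has determinant 3; N⁻¹ = [[-1/3, 2/3, -5/3], [-1/3, 5/3, -8/3], [1/3, 4/3, -4/3]].
X = RN⁻¹ = [[5, 0, -4], [31, -27, 16]] · [[-1/3, 2/3, -5/3], [-1/3, 5/3, -8/3], [1/3, 4/3, -4/3]] = [[-3, -2, -3], [4, -3, -1]].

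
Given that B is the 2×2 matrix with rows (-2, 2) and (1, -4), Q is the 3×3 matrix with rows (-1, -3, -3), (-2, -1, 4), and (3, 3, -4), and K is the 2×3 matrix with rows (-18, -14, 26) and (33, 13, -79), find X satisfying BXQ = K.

X = [[-3, -2, -2], [-2, 2, -2]]

Isolating X: multiply by B⁻¹ from the left and Q⁻¹ from the right, so X = B⁻¹KQ⁻¹.
det B = 6, so B⁻¹ = [[-2/3, -1/3], [-1/6, -1/3]].
det Q = 5, so Q⁻¹ = [[-8/5, -21/5, -3], [4/5, 13/5, 2], [-3/5, -6/5, -1]].
B⁻¹K = [[1, 5, 9], [-8, -2, 22]].
X = (B⁻¹K)Q⁻¹ = [[-3, -2, -2], [-2, 2, -2]].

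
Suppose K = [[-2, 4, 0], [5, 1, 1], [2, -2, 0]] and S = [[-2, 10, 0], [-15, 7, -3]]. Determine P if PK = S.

P = [[4, 0, 3], [5, -3, 5]]

Right-multiplying both sides by K⁻¹ gives P = SK⁻¹.
det K = 4; the adjugate gives K⁻¹ = [[1/2, 0, 1], [1/2, 0, 1/2], [-3, 1, -11/2]].
P = SK⁻¹ = [[-2, 10, 0], [-15, 7, -3]] · [[1/2, 0, 1], [1/2, 0, 1/2], [-3, 1, -11/2]] = [[4, 0, 3], [5, -3, 5]].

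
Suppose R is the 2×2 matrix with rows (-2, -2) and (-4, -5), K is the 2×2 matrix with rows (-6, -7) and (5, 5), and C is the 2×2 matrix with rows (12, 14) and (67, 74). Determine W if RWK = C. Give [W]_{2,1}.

3

W = R⁻¹CK⁻¹ (apply R⁻¹ on the left and K⁻¹ on the right).
R has determinant 2; R⁻¹ = [[-5/2, 1], [2, -1]].
K has determinant 5; K⁻¹ = [[1, 7/5], [-1, -6/5]].
R⁻¹C = [[37, 39], [-43, -46]].
W = (R⁻¹C)K⁻¹ = [[-2, 5], [3, -5]].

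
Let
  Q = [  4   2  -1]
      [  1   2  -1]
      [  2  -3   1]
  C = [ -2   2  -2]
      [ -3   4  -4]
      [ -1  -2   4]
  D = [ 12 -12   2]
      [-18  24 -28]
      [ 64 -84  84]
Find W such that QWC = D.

W = Q⁻¹DC⁻¹ (apply Q⁻¹ on the left and C⁻¹ on the right).
det Q = -3; the adjugate gives Q⁻¹ = [[1/3, -1/3, 0], [1, -2, -1], [7/3, -16/3, -2]].
det C = -4; the adjugate gives C⁻¹ = [[-2, 1, 0], [-4, 5/2, 1/2], [-5/2, 3/2, 1/2]].
Q⁻¹D = [[10, -12, 10], [-16, 24, -26], [-4, 12, -14]].
W = (Q⁻¹D)C⁻¹ = [[3, -5, -1], [1, 5, -1], [-5, 5, -1]].

W = [[3, -5, -1], [1, 5, -1], [-5, 5, -1]]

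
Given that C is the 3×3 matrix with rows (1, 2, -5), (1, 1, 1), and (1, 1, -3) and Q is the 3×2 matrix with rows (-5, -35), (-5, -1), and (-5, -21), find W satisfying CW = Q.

C is on the left of W, so left-multiply by C⁻¹: W = C⁻¹Q.
C has determinant 4; C⁻¹ = [[-1, 1/4, 7/4], [1, 1/2, -3/2], [0, 1/4, -1/4]].
W = C⁻¹Q = [[-1, 1/4, 7/4], [1, 1/2, -3/2], [0, 1/4, -1/4]] · [[-5, -35], [-5, -1], [-5, -21]] = [[-5, -2], [0, -4], [0, 5]].

W = [[-5, -2], [0, -4], [0, 5]]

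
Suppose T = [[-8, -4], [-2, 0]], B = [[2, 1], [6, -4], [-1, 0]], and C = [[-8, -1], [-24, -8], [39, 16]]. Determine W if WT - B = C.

W = [[0, 3], [3, -3], [-4, -3]]

WT = C + B = [[-6, 0], [-18, -12], [38, 16]].
Right-multiplying both sides by T⁻¹ gives W = (C + B)T⁻¹.
T has determinant -8; T⁻¹ = [[0, -1/2], [-1/4, 1]].
W = (C + B)T⁻¹ = [[0, 3], [3, -3], [-4, -3]].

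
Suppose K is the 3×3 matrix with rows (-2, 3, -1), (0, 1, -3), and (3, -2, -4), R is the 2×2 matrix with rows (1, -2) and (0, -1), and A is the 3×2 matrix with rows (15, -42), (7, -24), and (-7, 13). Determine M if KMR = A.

Isolating M: multiply by K⁻¹ from the left and R⁻¹ from the right, so M = K⁻¹AR⁻¹.
K has determinant -4; K⁻¹ = [[5/2, -7/2, 2], [9/4, -11/4, 3/2], [3/4, -5/4, 1/2]].
det R = -1, so R⁻¹ = [[1, -2], [0, -1]].
K⁻¹A = [[-1, 5], [4, -9], [-1, 5]].
M = (K⁻¹A)R⁻¹ = [[-1, -3], [4, 1], [-1, -3]].

M = [[-1, -3], [4, 1], [-1, -3]]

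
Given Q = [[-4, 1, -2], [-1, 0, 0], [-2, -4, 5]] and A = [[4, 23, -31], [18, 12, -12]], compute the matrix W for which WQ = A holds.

Since Q sits to the right of W, W = AQ⁻¹.
det Q = -3, so Q⁻¹ = [[0, -1, 0], [-5/3, 8, -2/3], [-4/3, 6, -1/3]].
W = AQ⁻¹ = [[4, 23, -31], [18, 12, -12]] · [[0, -1, 0], [-5/3, 8, -2/3], [-4/3, 6, -1/3]] = [[3, -6, -5], [-4, 6, -4]].

W = [[3, -6, -5], [-4, 6, -4]]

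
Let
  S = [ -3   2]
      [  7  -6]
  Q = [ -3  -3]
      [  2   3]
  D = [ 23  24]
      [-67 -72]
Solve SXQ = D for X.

Isolating X: multiply by S⁻¹ from the left and Q⁻¹ from the right, so X = S⁻¹DQ⁻¹.
S has determinant 4; S⁻¹ = [[-3/2, -1/2], [-7/4, -3/4]].
det Q = -3, so Q⁻¹ = [[-1, -1], [2/3, 1]].
S⁻¹D = [[-1, 0], [10, 12]].
X = (S⁻¹D)Q⁻¹ = [[1, 1], [-2, 2]].

X = [[1, 1], [-2, 2]]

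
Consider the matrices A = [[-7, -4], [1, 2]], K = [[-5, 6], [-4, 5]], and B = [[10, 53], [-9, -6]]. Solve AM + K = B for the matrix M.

M = [[-1, -5], [-2, -3]]

AM = B − K = [[15, 47], [-5, -11]].
Since A multiplies M on the left, M = A⁻¹(B − K).
det A = -10; the adjugate gives A⁻¹ = [[-1/5, -2/5], [1/10, 7/10]].
M = A⁻¹(B − K) = [[-1, -5], [-2, -3]].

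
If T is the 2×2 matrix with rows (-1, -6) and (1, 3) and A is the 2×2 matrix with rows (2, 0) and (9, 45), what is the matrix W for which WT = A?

Right-multiplying both sides by T⁻¹ gives W = AT⁻¹.
T has determinant 3; T⁻¹ = [[1, 2], [-1/3, -1/3]].
W = AT⁻¹ = [[2, 0], [9, 45]] · [[1, 2], [-1/3, -1/3]] = [[2, 4], [-6, 3]].

W = [[2, 4], [-6, 3]]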